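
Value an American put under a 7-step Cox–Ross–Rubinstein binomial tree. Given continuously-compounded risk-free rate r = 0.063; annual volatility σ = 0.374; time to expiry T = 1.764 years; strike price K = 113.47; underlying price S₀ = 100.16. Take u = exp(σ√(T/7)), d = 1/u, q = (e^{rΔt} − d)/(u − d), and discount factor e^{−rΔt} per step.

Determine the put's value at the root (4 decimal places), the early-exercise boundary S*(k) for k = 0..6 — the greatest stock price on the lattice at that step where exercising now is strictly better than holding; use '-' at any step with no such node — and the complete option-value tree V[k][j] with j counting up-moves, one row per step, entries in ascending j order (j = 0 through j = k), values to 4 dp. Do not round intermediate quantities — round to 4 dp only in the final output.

params: Δt=0.25200 u=1.20653 d=0.82882 q=0.49557 e^(-rΔt)=0.98425
t_7 payoffs: 86.5588 74.2951 56.4427 30.4549 0.0000 0.0000 0.0000 0.0000
t_6: node(6,0) S=32.4691 payoff=81.0009 vs cont=79.2136 → 81.0009 [stop]  node(6,1) S=47.2656 payoff=66.2044 vs cont=64.4172 → 66.2044 [stop]  node(6,2) S=68.8050 payoff=44.6650 vs cont=42.8778 → 44.6650 [stop]  node(6,3) S=100.1600 payoff=13.3100 vs cont=15.1204 → 15.1204 [wait]  node(6,4) S=145.8038 payoff=0.0000 vs cont=0.0000 → 0.0000 [wait]  node(6,5) S=212.2479 payoff=0.0000 vs cont=0.0000 → 0.0000 [wait]  node(6,6) S=308.9712 payoff=0.0000 vs cont=0.0000 → 0.0000 [wait]  ⇒ S*(6)=68.8050
t_5: node(5,0) S=39.1749 payoff=74.2951 vs cont=72.5079 → 74.2951 [stop]  node(5,1) S=57.0273 payoff=56.4427 vs cont=54.6555 → 56.4427 [stop]  node(5,2) S=83.0151 payoff=30.4549 vs cont=29.5507 → 30.4549 [stop]  node(5,3) S=120.8458 payoff=0.0000 vs cont=7.5071 → 7.5071 [wait]  node(5,4) S=175.9163 payoff=0.0000 vs cont=0.0000 → 0.0000 [wait]  node(5,5) S=256.0830 payoff=0.0000 vs cont=0.0000 → 0.0000 [wait]  ⇒ S*(5)=83.0151
t_4: node(4,0) S=47.2656 payoff=66.2044 vs cont=64.4172 → 66.2044 [stop]  node(4,1) S=68.8050 payoff=44.6650 vs cont=42.8778 → 44.6650 [stop]  node(4,2) S=100.1600 payoff=13.3100 vs cont=18.7821 → 18.7821 [wait]  node(4,3) S=145.8038 payoff=0.0000 vs cont=3.7272 → 3.7272 [wait]  node(4,4) S=212.2479 payoff=0.0000 vs cont=0.0000 → 0.0000 [wait]  ⇒ S*(4)=68.8050
t_3: node(3,0) S=57.0273 payoff=56.4427 vs cont=54.6555 → 56.4427 [stop]  node(3,1) S=83.0151 payoff=30.4549 vs cont=31.3368 → 31.3368 [wait]  node(3,2) S=120.8458 payoff=0.0000 vs cont=11.1430 → 11.1430 [wait]  node(3,3) S=175.9163 payoff=0.0000 vs cont=1.8505 → 1.8505 [wait]  ⇒ S*(3)=57.0273
t_2: node(2,0) S=68.8050 payoff=44.6650 vs cont=43.3080 → 44.6650 [stop]  node(2,1) S=100.1600 payoff=13.3100 vs cont=20.9934 → 20.9934 [wait]  node(2,2) S=145.8038 payoff=0.0000 vs cont=6.4349 → 6.4349 [wait]  ⇒ S*(2)=68.8050
t_1: node(1,0) S=83.0151 payoff=30.4549 vs cont=32.4154 → 32.4154 [wait]  node(1,1) S=120.8458 payoff=0.0000 vs cont=13.5617 → 13.5617 [wait]  ⇒ S*(1)=-
t_0: node(0,0) S=100.1600 payoff=13.3100 vs cont=22.7087 → 22.7087 [wait]  ⇒ S*(0)=-

price = 22.7087
boundary = - - 68.8050 57.0273 68.8050 83.0151 68.8050
tree:
22.7087
32.4154 13.5617
44.6650 20.9934 6.4349
56.4427 31.3368 11.1430 1.8505
66.2044 44.6650 18.7821 3.7272 0.0000
74.2951 56.4427 30.4549 7.5071 0.0000 0.0000
81.0009 66.2044 44.6650 15.1204 0.0000 0.0000 0.0000
86.5588 74.2951 56.4427 30.4549 0.0000 0.0000 0.0000 0.0000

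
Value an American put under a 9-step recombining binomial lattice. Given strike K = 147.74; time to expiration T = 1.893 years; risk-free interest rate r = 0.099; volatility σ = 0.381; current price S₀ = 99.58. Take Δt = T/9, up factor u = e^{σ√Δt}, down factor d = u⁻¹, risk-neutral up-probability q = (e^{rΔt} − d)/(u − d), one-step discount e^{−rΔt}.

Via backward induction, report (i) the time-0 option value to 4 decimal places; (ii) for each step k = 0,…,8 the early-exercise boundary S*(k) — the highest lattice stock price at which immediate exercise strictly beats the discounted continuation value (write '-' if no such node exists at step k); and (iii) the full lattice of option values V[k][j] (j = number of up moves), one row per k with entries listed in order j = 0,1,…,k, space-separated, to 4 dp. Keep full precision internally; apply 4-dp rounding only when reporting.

params: Δt=0.21033 u=1.19093 d=0.83968 q=0.51633 e^(-rΔt)=0.97939
t_9 payoffs: 127.0769 118.4332 106.1738 88.7860 64.1247 29.1472 0.0000 0.0000 0.0000 0.0000
t_8: node(8,0) S=24.6083 payoff=123.1317 vs cont=120.0871 → 123.1317 [stop]  node(8,1) S=34.9023 payoff=112.8377 vs cont=109.7931 → 112.8377 [stop]  node(8,2) S=49.5025 payoff=98.2375 vs cont=95.1929 → 98.2375 [stop]  node(8,3) S=70.2101 payoff=77.5299 vs cont=74.4853 → 77.5299 [stop]  node(8,4) S=99.5800 payoff=48.1600 vs cont=45.1154 → 48.1600 [stop]  node(8,5) S=141.2358 payoff=6.5042 vs cont=13.8071 → 13.8071 [wait]  node(8,6) S=200.3168 payoff=0.0000 vs cont=0.0000 → 0.0000 [wait]  node(8,7) S=284.1122 payoff=0.0000 vs cont=0.0000 → 0.0000 [wait]  node(8,8) S=402.9605 payoff=0.0000 vs cont=0.0000 → 0.0000 [wait]  ⇒ S*(8)=99.5800
t_7: node(7,0) S=29.3068 payoff=118.4332 vs cont=115.3886 → 118.4332 [stop]  node(7,1) S=41.5662 payoff=106.1738 vs cont=103.1292 → 106.1738 [stop]  node(7,2) S=58.9540 payoff=88.7860 vs cont=85.7414 → 88.7860 [stop]  node(7,3) S=83.6153 payoff=64.1247 vs cont=61.0801 → 64.1247 [stop]  node(7,4) S=118.5928 payoff=29.1472 vs cont=29.7956 → 29.7956 [wait]  node(7,5) S=168.2019 payoff=0.0000 vs cont=6.5404 → 6.5404 [wait]  node(7,6) S=238.5633 payoff=0.0000 vs cont=0.0000 → 0.0000 [wait]  node(7,7) S=338.3578 payoff=0.0000 vs cont=0.0000 → 0.0000 [wait]  ⇒ S*(7)=83.6153
t_6: node(6,0) S=34.9023 payoff=112.8377 vs cont=109.7931 → 112.8377 [stop]  node(6,1) S=49.5025 payoff=98.2375 vs cont=95.1929 → 98.2375 [stop]  node(6,2) S=70.2101 payoff=77.5299 vs cont=74.4853 → 77.5299 [stop]  node(6,3) S=99.5800 payoff=48.1600 vs cont=45.4433 → 48.1600 [stop]  node(6,4) S=141.2358 payoff=6.5042 vs cont=17.4216 → 17.4216 [wait]  node(6,5) S=200.3168 payoff=0.0000 vs cont=3.0982 → 3.0982 [wait]  node(6,6) S=284.1122 payoff=0.0000 vs cont=0.0000 → 0.0000 [wait]  ⇒ S*(6)=99.5800
t_5: node(5,0) S=41.5662 payoff=106.1738 vs cont=103.1292 → 106.1738 [stop]  node(5,1) S=58.9540 payoff=88.7860 vs cont=85.7414 → 88.7860 [stop]  node(5,2) S=83.6153 payoff=64.1247 vs cont=61.0801 → 64.1247 [stop]  node(5,3) S=118.5928 payoff=29.1472 vs cont=31.6234 → 31.6234 [wait]  node(5,4) S=168.2019 payoff=0.0000 vs cont=9.8194 → 9.8194 [wait]  node(5,5) S=238.5633 payoff=0.0000 vs cont=1.4676 → 1.4676 [wait]  ⇒ S*(5)=83.6153
t_4: node(4,0) S=49.5025 payoff=98.2375 vs cont=95.1929 → 98.2375 [stop]  node(4,1) S=70.2101 payoff=77.5299 vs cont=74.4853 → 77.5299 [stop]  node(4,2) S=99.5800 payoff=48.1600 vs cont=46.3676 → 48.1600 [stop]  node(4,3) S=141.2358 payoff=6.5042 vs cont=19.9456 → 19.9456 [wait]  node(4,4) S=200.3168 payoff=0.0000 vs cont=5.3936 → 5.3936 [wait]  ⇒ S*(4)=99.5800
t_3: node(3,0) S=58.9540 payoff=88.7860 vs cont=85.7414 → 88.7860 [stop]  node(3,1) S=83.6153 payoff=64.1247 vs cont=61.0801 → 64.1247 [stop]  node(3,2) S=118.5928 payoff=29.1472 vs cont=32.8998 → 32.8998 [wait]  node(3,3) S=168.2019 payoff=0.0000 vs cont=12.1758 → 12.1758 [wait]  ⇒ S*(3)=83.6153
t_2: node(2,0) S=70.2101 payoff=77.5299 vs cont=74.4853 → 77.5299 [stop]  node(2,1) S=99.5800 payoff=48.1600 vs cont=47.0131 → 48.1600 [stop]  node(2,2) S=141.2358 payoff=6.5042 vs cont=21.7419 → 21.7419 [wait]  ⇒ S*(2)=99.5800
t_1: node(1,0) S=83.6153 payoff=64.1247 vs cont=61.0801 → 64.1247 [stop]  node(1,1) S=118.5928 payoff=29.1472 vs cont=33.8081 → 33.8081 [wait]  ⇒ S*(1)=83.6153
t_0: node(0,0) S=99.5800 payoff=48.1600 vs cont=47.4724 → 48.1600 [stop]  ⇒ S*(0)=99.5800

price = 48.1600
boundary = 99.5800 83.6153 99.5800 83.6153 99.5800 83.6153 99.5800 83.6153 99.5800
tree:
48.1600
64.1247 33.8081
77.5299 48.1600 21.7419
88.7860 64.1247 32.8998 12.1758
98.2375 77.5299 48.1600 19.9456 5.3936
106.1738 88.7860 64.1247 31.6234 9.8194 1.4676
112.8377 98.2375 77.5299 48.1600 17.4216 3.0982 0.0000
118.4332 106.1738 88.7860 64.1247 29.7956 6.5404 0.0000 0.0000
123.1317 112.8377 98.2375 77.5299 48.1600 13.8071 0.0000 0.0000 0.0000
127.0769 118.4332 106.1738 88.7860 64.1247 29.1472 0.0000 0.0000 0.0000 0.0000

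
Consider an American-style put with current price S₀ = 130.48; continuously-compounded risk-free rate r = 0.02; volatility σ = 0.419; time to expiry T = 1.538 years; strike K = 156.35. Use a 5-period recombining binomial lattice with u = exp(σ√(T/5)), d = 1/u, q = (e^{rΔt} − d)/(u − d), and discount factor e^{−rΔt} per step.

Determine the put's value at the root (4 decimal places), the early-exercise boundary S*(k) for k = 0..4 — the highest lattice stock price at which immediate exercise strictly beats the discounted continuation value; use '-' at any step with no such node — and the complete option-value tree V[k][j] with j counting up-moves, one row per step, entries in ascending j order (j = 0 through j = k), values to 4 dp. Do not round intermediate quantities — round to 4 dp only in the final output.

price = 41.0692
boundary = - - 81.9780 64.9791 81.9780
tree:
41.0692
56.4752 23.1964
74.3720 35.8317 8.3960
91.3709 53.2257 15.5098 0.0000
104.8448 74.3720 28.6509 0.0000 0.0000
115.5249 91.3709 52.9262 0.0000 0.0000 0.0000

params: Δt=0.30760 u=1.26160 d=0.79264 q=0.45532 e^(-rΔt)=0.99387
t_5 payoffs: 115.5249 91.3709 52.9262 0.0000 0.0000 0.0000
t_4: node(4,0) S=51.5052 payoff=104.8448 vs cont=103.8859 → 104.8448 [stop]  node(4,1) S=81.9780 payoff=74.3720 vs cont=73.4131 → 74.3720 [stop]  node(4,2) S=130.4800 payoff=25.8700 vs cont=28.6509 → 28.6509 [wait]  node(4,3) S=207.6780 payoff=0.0000 vs cont=0.0000 → 0.0000 [wait]  node(4,4) S=330.5500 payoff=0.0000 vs cont=0.0000 → 0.0000 [wait]  ⇒ S*(4)=81.9780
t_3: node(3,0) S=64.9791 payoff=91.3709 vs cont=90.4119 → 91.3709 [stop]  node(3,1) S=103.4238 payoff=52.9262 vs cont=53.2257 → 53.2257 [wait]  node(3,2) S=164.6142 payoff=0.0000 vs cont=15.5098 → 15.5098 [wait]  node(3,3) S=262.0076 payoff=0.0000 vs cont=0.0000 → 0.0000 [wait]  ⇒ S*(3)=64.9791
t_2: node(2,0) S=81.9780 payoff=74.3720 vs cont=73.5486 → 74.3720 [stop]  node(2,1) S=130.4800 payoff=25.8700 vs cont=35.8317 → 35.8317 [wait]  node(2,2) S=207.6780 payoff=0.0000 vs cont=8.3960 → 8.3960 [wait]  ⇒ S*(2)=81.9780
t_1: node(1,0) S=103.4238 payoff=52.9262 vs cont=56.4752 → 56.4752 [wait]  node(1,1) S=164.6142 payoff=0.0000 vs cont=23.1964 → 23.1964 [wait]  ⇒ S*(1)=-
t_0: node(0,0) S=130.4800 payoff=25.8700 vs cont=41.0692 → 41.0692 [wait]  ⇒ S*(0)=-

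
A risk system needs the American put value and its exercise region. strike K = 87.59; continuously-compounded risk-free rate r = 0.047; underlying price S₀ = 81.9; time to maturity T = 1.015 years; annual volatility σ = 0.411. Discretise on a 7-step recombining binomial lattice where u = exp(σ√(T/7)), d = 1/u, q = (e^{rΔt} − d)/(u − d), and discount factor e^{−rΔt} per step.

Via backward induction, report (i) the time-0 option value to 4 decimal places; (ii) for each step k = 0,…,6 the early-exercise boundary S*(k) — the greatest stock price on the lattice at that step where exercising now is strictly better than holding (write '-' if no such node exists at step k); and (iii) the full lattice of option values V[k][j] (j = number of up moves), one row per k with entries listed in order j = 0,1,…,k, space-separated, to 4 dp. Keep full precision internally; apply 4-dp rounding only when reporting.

price = 15.1555
boundary = - - - 51.2127 59.8889 51.2127 59.8889
tree:
15.1555
21.0408 9.0633
28.2152 13.6506 4.2759
36.3773 19.8681 7.1811 1.2232
43.7966 27.7011 11.7554 2.3808 0.0000
50.1411 36.3773 18.5563 4.6339 0.0000 0.0000
55.5664 43.7966 27.7011 9.0193 0.0000 0.0000 0.0000
60.2057 50.1411 36.3773 17.5550 0.0000 0.0000 0.0000 0.0000

Δt=0.14500, u=1.16942, d=0.85513, q=0.48271, disc=e^(-rΔt)=0.99321
k=7 terminal: V=max(K-S,0) → 60.2057 50.1411 36.3773 17.5550 0.0000 0.0000 0.0000 0.0000
k=6: j=0 S=32.0236 intr=55.5664 cont=54.9715 V=55.5664[EX]; j=1 S=43.7934 intr=43.7966 cont=43.2017 V=43.7966[EX]; j=2 S=59.8889 intr=27.7011 cont=27.1062 V=27.7011[EX]; j=3 S=81.9000 intr=5.6900 cont=9.0193 V=9.0193[hold]; j=4 S=112.0009 intr=0.0000 cont=0.0000 V=0.0000[hold]; j=5 S=153.1650 intr=0.0000 cont=0.0000 V=0.0000[hold]; j=6 S=209.4581 intr=0.0000 cont=0.0000 V=0.0000[hold]  S*(6)=59.8889
k=5: j=0 S=37.4489 intr=50.1411 cont=49.5462 V=50.1411[EX]; j=1 S=51.2127 intr=36.3773 cont=35.7825 V=36.3773[EX]; j=2 S=70.0350 intr=17.5550 cont=18.5563 V=18.5563[hold]; j=3 S=95.7751 intr=0.0000 cont=4.6339 V=4.6339[hold]; j=4 S=130.9756 intr=0.0000 cont=0.0000 V=0.0000[hold]; j=5 S=179.1135 intr=0.0000 cont=0.0000 V=0.0000[hold]  S*(5)=51.2127
k=4: j=0 S=43.7934 intr=43.7966 cont=43.2017 V=43.7966[EX]; j=1 S=59.8889 intr=27.7011 cont=27.5863 V=27.7011[EX]; j=2 S=81.9000 intr=5.6900 cont=11.7554 V=11.7554[hold]; j=3 S=112.0009 intr=0.0000 cont=2.3808 V=2.3808[hold]; j=4 S=153.1650 intr=0.0000 cont=0.0000 V=0.0000[hold]  S*(4)=59.8889
k=3: j=0 S=51.2127 intr=36.3773 cont=35.7825 V=36.3773[EX]; j=1 S=70.0350 intr=17.5550 cont=19.8681 V=19.8681[hold]; j=2 S=95.7751 intr=0.0000 cont=7.1811 V=7.1811[hold]; j=3 S=130.9756 intr=0.0000 cont=1.2232 V=1.2232[hold]  S*(3)=51.2127
k=2: j=0 S=59.8889 intr=27.7011 cont=28.2152 V=28.2152[hold]; j=1 S=81.9000 intr=5.6900 cont=13.6506 V=13.6506[hold]; j=2 S=112.0009 intr=0.0000 cont=4.2759 V=4.2759[hold]  S*(2)=-
k=1: j=0 S=70.0350 intr=17.5550 cont=21.0408 V=21.0408[hold]; j=1 S=95.7751 intr=0.0000 cont=9.0633 V=9.0633[hold]  S*(1)=-
k=0: j=0 S=81.9000 intr=5.6900 cont=15.1555 V=15.1555[hold]  S*(0)=-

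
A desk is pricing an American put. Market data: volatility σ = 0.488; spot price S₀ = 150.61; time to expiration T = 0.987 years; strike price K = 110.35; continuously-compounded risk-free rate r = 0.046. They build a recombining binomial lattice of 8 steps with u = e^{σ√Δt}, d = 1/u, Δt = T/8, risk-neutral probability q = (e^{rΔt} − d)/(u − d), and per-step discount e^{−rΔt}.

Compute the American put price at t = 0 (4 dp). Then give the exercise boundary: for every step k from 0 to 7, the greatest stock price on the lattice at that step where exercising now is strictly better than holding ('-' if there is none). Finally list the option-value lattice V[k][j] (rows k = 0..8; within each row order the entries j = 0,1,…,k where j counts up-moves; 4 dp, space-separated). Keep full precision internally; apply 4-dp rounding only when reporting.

price = 8.1512
boundary = - - - - - 63.9211 75.8728 90.0592
tree:
8.1512
12.2670 3.6777
18.0196 6.0248 1.1148
25.6994 9.7059 2.0086 0.1354
35.3375 15.3029 3.6058 0.2588 0.0000
46.4289 23.4427 6.4459 0.4945 0.0000 0.0000
56.4980 34.4772 11.4680 0.9451 0.0000 0.0000 0.0000
64.9809 46.4289 20.2908 1.8062 0.0000 0.0000 0.0000 0.0000
72.1276 56.4980 34.4772 3.4519 0.0000 0.0000 0.0000 0.0000 0.0000

params: Δt=0.12337 u=1.18698 d=0.84248 q=0.47377 e^(-rΔt)=0.99434
t_8 payoffs: 72.1276 56.4980 34.4772 3.4519 0.0000 0.0000 0.0000 0.0000 0.0000
t_7: node(7,0) S=45.3691 payoff=64.9809 vs cont=64.3564 → 64.9809 [stop]  node(7,1) S=63.9211 payoff=46.4289 vs cont=45.8044 → 46.4289 [stop]  node(7,2) S=90.0592 payoff=20.2908 vs cont=19.6663 → 20.2908 [stop]  node(7,3) S=126.8855 payoff=0.0000 vs cont=1.8062 → 1.8062 [wait]  node(7,4) S=178.7705 payoff=0.0000 vs cont=0.0000 → 0.0000 [wait]  node(7,5) S=251.8719 payoff=0.0000 vs cont=0.0000 → 0.0000 [wait]  node(7,6) S=354.8653 payoff=0.0000 vs cont=0.0000 → 0.0000 [wait]  node(7,7) S=499.9740 payoff=0.0000 vs cont=0.0000 → 0.0000 [wait]  ⇒ S*(7)=90.0592
t_6: node(6,0) S=53.8520 payoff=56.4980 vs cont=55.8735 → 56.4980 [stop]  node(6,1) S=75.8728 payoff=34.4772 vs cont=33.8527 → 34.4772 [stop]  node(6,2) S=106.8981 payoff=3.4519 vs cont=11.4680 → 11.4680 [wait]  node(6,3) S=150.6100 payoff=0.0000 vs cont=0.9451 → 0.9451 [wait]  node(6,4) S=212.1962 payoff=0.0000 vs cont=0.0000 → 0.0000 [wait]  node(6,5) S=298.9659 payoff=0.0000 vs cont=0.0000 → 0.0000 [wait]  node(6,6) S=421.2166 payoff=0.0000 vs cont=0.0000 → 0.0000 [wait]  ⇒ S*(6)=75.8728
t_5: node(5,0) S=63.9211 payoff=46.4289 vs cont=45.8044 → 46.4289 [stop]  node(5,1) S=90.0592 payoff=20.2908 vs cont=23.4427 → 23.4427 [wait]  node(5,2) S=126.8855 payoff=0.0000 vs cont=6.4459 → 6.4459 [wait]  node(5,3) S=178.7705 payoff=0.0000 vs cont=0.4945 → 0.4945 [wait]  node(5,4) S=251.8719 payoff=0.0000 vs cont=0.0000 → 0.0000 [wait]  node(5,5) S=354.8653 payoff=0.0000 vs cont=0.0000 → 0.0000 [wait]  ⇒ S*(5)=63.9211
t_4: node(4,0) S=75.8728 payoff=34.4772 vs cont=35.3375 → 35.3375 [wait]  node(4,1) S=106.8981 payoff=3.4519 vs cont=15.3029 → 15.3029 [wait]  node(4,2) S=150.6100 payoff=0.0000 vs cont=3.6058 → 3.6058 [wait]  node(4,3) S=212.1962 payoff=0.0000 vs cont=0.2588 → 0.2588 [wait]  node(4,4) S=298.9659 payoff=0.0000 vs cont=0.0000 → 0.0000 [wait]  ⇒ S*(4)=-
t_3: node(3,0) S=90.0592 payoff=20.2908 vs cont=25.6994 → 25.6994 [wait]  node(3,1) S=126.8855 payoff=0.0000 vs cont=9.7059 → 9.7059 [wait]  node(3,2) S=178.7705 payoff=0.0000 vs cont=2.0086 → 2.0086 [wait]  node(3,3) S=251.8719 payoff=0.0000 vs cont=0.1354 → 0.1354 [wait]  ⇒ S*(3)=-
t_2: node(2,0) S=106.8981 payoff=3.4519 vs cont=18.0196 → 18.0196 [wait]  node(2,1) S=150.6100 payoff=0.0000 vs cont=6.0248 → 6.0248 [wait]  node(2,2) S=212.1962 payoff=0.0000 vs cont=1.1148 → 1.1148 [wait]  ⇒ S*(2)=-
t_1: node(1,0) S=126.8855 payoff=0.0000 vs cont=12.2670 → 12.2670 [wait]  node(1,1) S=178.7705 payoff=0.0000 vs cont=3.6777 → 3.6777 [wait]  ⇒ S*(1)=-
t_0: node(0,0) S=150.6100 payoff=0.0000 vs cont=8.1512 → 8.1512 [wait]  ⇒ S*(0)=-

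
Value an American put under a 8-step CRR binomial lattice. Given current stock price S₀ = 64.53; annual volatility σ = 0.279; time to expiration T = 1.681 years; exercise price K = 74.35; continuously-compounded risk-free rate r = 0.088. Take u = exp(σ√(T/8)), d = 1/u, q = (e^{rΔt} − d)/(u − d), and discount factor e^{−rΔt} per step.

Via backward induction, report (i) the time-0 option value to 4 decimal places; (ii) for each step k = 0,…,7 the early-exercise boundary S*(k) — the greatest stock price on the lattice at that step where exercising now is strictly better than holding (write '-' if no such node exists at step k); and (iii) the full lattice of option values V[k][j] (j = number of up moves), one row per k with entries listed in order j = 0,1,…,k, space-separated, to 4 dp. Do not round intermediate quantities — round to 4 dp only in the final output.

price = 11.7139
boundary = - 56.7831 49.9662 56.7831 49.9662 56.7831 49.9662 56.7831
tree:
11.7139
17.5669 7.1490
24.3838 11.3933 3.7923
30.3823 17.5669 6.5451 1.5861
35.6607 24.3838 10.9381 3.0413 0.4054
40.3054 30.3823 17.5669 5.6878 0.8993 0.0000
44.3925 35.6607 24.3838 10.2684 1.9952 0.0000 0.0000
47.9890 40.3054 30.3823 17.5669 4.4264 0.0000 0.0000 0.0000
51.1536 44.3925 35.6607 24.3838 9.8200 0.0000 0.0000 0.0000 0.0000

Δt=0.21013, u=1.13643, d=0.87995, q=0.54084, disc=e^(-rΔt)=0.98168
k=8 terminal: V=max(K-S,0) → 51.1536 44.3925 35.6607 24.3838 9.8200 0.0000 0.0000 0.0000 0.0000
k=7: j=0 S=26.3610 intr=47.9890 cont=46.6268 V=47.9890[EX]; j=1 S=34.0446 intr=40.3054 cont=38.9433 V=40.3054[EX]; j=2 S=43.9677 intr=30.3823 cont=29.0202 V=30.3823[EX]; j=3 S=56.7831 intr=17.5669 cont=16.2048 V=17.5669[EX]; j=4 S=73.3338 intr=1.0162 cont=4.4264 V=4.4264[hold]; j=5 S=94.7087 intr=0.0000 cont=0.0000 V=0.0000[hold]; j=6 S=122.3138 intr=0.0000 cont=0.0000 V=0.0000[hold]; j=7 S=157.9650 intr=0.0000 cont=0.0000 V=0.0000[hold]  S*(7)=56.7831
k=6: j=0 S=29.9575 intr=44.3925 cont=43.0304 V=44.3925[EX]; j=1 S=38.6893 intr=35.6607 cont=34.2985 V=35.6607[EX]; j=2 S=49.9662 intr=24.3838 cont=23.0216 V=24.3838[EX]; j=3 S=64.5300 intr=9.8200 cont=10.2684 V=10.2684[hold]; j=4 S=83.3388 intr=0.0000 cont=1.9952 V=1.9952[hold]; j=5 S=107.6298 intr=0.0000 cont=0.0000 V=0.0000[hold]; j=6 S=139.0011 intr=0.0000 cont=0.0000 V=0.0000[hold]  S*(6)=49.9662
k=5: j=0 S=34.0446 intr=40.3054 cont=38.9433 V=40.3054[EX]; j=1 S=43.9677 intr=30.3823 cont=29.0202 V=30.3823[EX]; j=2 S=56.7831 intr=17.5669 cont=16.4428 V=17.5669[EX]; j=3 S=73.3338 intr=1.0162 cont=5.6878 V=5.6878[hold]; j=4 S=94.7087 intr=0.0000 cont=0.8993 V=0.8993[hold]; j=5 S=122.3138 intr=0.0000 cont=0.0000 V=0.0000[hold]  S*(5)=56.7831
k=4: j=0 S=38.6893 intr=35.6607 cont=34.2985 V=35.6607[EX]; j=1 S=49.9662 intr=24.3838 cont=23.0216 V=24.3838[EX]; j=2 S=64.5300 intr=9.8200 cont=10.9381 V=10.9381[hold]; j=3 S=83.3388 intr=0.0000 cont=3.0413 V=3.0413[hold]; j=4 S=107.6298 intr=0.0000 cont=0.4054 V=0.4054[hold]  S*(4)=49.9662
k=3: j=0 S=43.9677 intr=30.3823 cont=29.0202 V=30.3823[EX]; j=1 S=56.7831 intr=17.5669 cont=16.7984 V=17.5669[EX]; j=2 S=73.3338 intr=1.0162 cont=6.5451 V=6.5451[hold]; j=3 S=94.7087 intr=0.0000 cont=1.5861 V=1.5861[hold]  S*(3)=56.7831
k=2: j=0 S=49.9662 intr=24.3838 cont=23.0216 V=24.3838[EX]; j=1 S=64.5300 intr=9.8200 cont=11.3933 V=11.3933[hold]; j=2 S=83.3388 intr=0.0000 cont=3.7923 V=3.7923[hold]  S*(2)=49.9662
k=1: j=0 S=56.7831 intr=17.5669 cont=17.0400 V=17.5669[EX]; j=1 S=73.3338 intr=1.0162 cont=7.1490 V=7.1490[hold]  S*(1)=56.7831
k=0: j=0 S=64.5300 intr=9.8200 cont=11.7139 V=11.7139[hold]  S*(0)=-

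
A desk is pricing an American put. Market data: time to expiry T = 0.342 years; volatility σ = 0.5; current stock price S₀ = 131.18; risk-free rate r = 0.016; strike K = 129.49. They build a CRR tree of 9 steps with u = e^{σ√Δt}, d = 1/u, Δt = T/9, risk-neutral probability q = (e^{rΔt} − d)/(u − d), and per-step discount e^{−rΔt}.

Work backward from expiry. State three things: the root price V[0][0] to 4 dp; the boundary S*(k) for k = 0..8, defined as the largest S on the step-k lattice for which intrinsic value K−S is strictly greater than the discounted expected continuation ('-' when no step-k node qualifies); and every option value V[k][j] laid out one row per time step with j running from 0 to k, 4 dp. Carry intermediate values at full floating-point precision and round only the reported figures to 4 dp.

price = 14.4103
boundary = - - - - - 80.5784 88.8277 97.9215 107.9464
tree:
14.4103
19.5461 8.8372
25.7956 12.7672 4.5698
33.0223 17.9607 7.1293 1.7892
40.8943 24.4939 10.8708 3.0650 0.4025
48.9116 32.2179 16.1160 5.1742 0.7726 0.0000
56.3948 40.6623 23.0655 8.5705 1.4831 0.0000 0.0000
63.1830 48.9116 31.5685 13.8376 2.8472 0.0000 0.0000 0.0000
69.3409 56.3948 40.6623 21.5436 5.4657 0.0000 0.0000 0.0000 0.0000
74.9268 63.1830 48.9116 31.5685 10.4925 0.0000 0.0000 0.0000 0.0000 0.0000

Δt=0.03800, u=1.10238, d=0.90713, q=0.47877, disc=e^(-rΔt)=0.99939
k=9 terminal: V=max(K-S,0) → 74.9268 63.1830 48.9116 31.5685 10.4925 0.0000 0.0000 0.0000 0.0000 0.0000
k=8: j=0 S=60.1491 intr=69.3409 cont=69.2622 V=69.3409[EX]; j=1 S=73.0952 intr=56.3948 cont=56.3161 V=56.3948[EX]; j=2 S=88.8277 intr=40.6623 cont=40.5836 V=40.6623[EX]; j=3 S=107.9464 intr=21.5436 cont=21.4649 V=21.5436[EX]; j=4 S=131.1800 intr=0.0000 cont=5.4657 V=5.4657[hold]; j=5 S=159.4143 intr=0.0000 cont=0.0000 V=0.0000[hold]; j=6 S=193.7255 intr=0.0000 cont=0.0000 V=0.0000[hold]; j=7 S=235.4216 intr=0.0000 cont=0.0000 V=0.0000[hold]; j=8 S=286.0922 intr=0.0000 cont=0.0000 V=0.0000[hold]  S*(8)=107.9464
k=7: j=0 S=66.3070 intr=63.1830 cont=63.1043 V=63.1830[EX]; j=1 S=80.5784 intr=48.9116 cont=48.8329 V=48.9116[EX]; j=2 S=97.9215 intr=31.5685 cont=31.4897 V=31.5685[EX]; j=3 S=118.9975 intr=10.4925 cont=13.8376 V=13.8376[hold]; j=4 S=144.6097 intr=0.0000 cont=2.8472 V=2.8472[hold]; j=5 S=175.7345 intr=0.0000 cont=0.0000 V=0.0000[hold]; j=6 S=213.5584 intr=0.0000 cont=0.0000 V=0.0000[hold]; j=7 S=259.5232 intr=0.0000 cont=0.0000 V=0.0000[hold]  S*(7)=97.9215
k=6: j=0 S=73.0952 intr=56.3948 cont=56.3161 V=56.3948[EX]; j=1 S=88.8277 intr=40.6623 cont=40.5836 V=40.6623[EX]; j=2 S=107.9464 intr=21.5436 cont=23.0655 V=23.0655[hold]; j=3 S=131.1800 intr=0.0000 cont=8.5705 V=8.5705[hold]; j=4 S=159.4143 intr=0.0000 cont=1.4831 V=1.4831[hold]; j=5 S=193.7255 intr=0.0000 cont=0.0000 V=0.0000[hold]; j=6 S=235.4216 intr=0.0000 cont=0.0000 V=0.0000[hold]  S*(6)=88.8277
k=5: j=0 S=80.5784 intr=48.9116 cont=48.8329 V=48.9116[EX]; j=1 S=97.9215 intr=31.5685 cont=32.2179 V=32.2179[hold]; j=2 S=118.9975 intr=10.4925 cont=16.1160 V=16.1160[hold]; j=3 S=144.6097 intr=0.0000 cont=5.1742 V=5.1742[hold]; j=4 S=175.7345 intr=0.0000 cont=0.7726 V=0.7726[hold]; j=5 S=213.5584 intr=0.0000 cont=0.0000 V=0.0000[hold]  S*(5)=80.5784
k=4: j=0 S=88.8277 intr=40.6623 cont=40.8943 V=40.8943[hold]; j=1 S=107.9464 intr=21.5436 cont=24.4939 V=24.4939[hold]; j=2 S=131.1800 intr=0.0000 cont=10.8708 V=10.8708[hold]; j=3 S=159.4143 intr=0.0000 cont=3.0650 V=3.0650[hold]; j=4 S=193.7255 intr=0.0000 cont=0.4025 V=0.4025[hold]  S*(4)=-
k=3: j=0 S=97.9215 intr=31.5685 cont=33.0223 V=33.0223[hold]; j=1 S=118.9975 intr=10.4925 cont=17.9607 V=17.9607[hold]; j=2 S=144.6097 intr=0.0000 cont=7.1293 V=7.1293[hold]; j=3 S=175.7345 intr=0.0000 cont=1.7892 V=1.7892[hold]  S*(3)=-
k=2: j=0 S=107.9464 intr=21.5436 cont=25.7956 V=25.7956[hold]; j=1 S=131.1800 intr=0.0000 cont=12.7672 V=12.7672[hold]; j=2 S=159.4143 intr=0.0000 cont=4.5698 V=4.5698[hold]  S*(2)=-
k=1: j=0 S=118.9975 intr=10.4925 cont=19.5461 V=19.5461[hold]; j=1 S=144.6097 intr=0.0000 cont=8.8372 V=8.8372[hold]  S*(1)=-
k=0: j=0 S=131.1800 intr=0.0000 cont=14.4103 V=14.4103[hold]  S*(0)=-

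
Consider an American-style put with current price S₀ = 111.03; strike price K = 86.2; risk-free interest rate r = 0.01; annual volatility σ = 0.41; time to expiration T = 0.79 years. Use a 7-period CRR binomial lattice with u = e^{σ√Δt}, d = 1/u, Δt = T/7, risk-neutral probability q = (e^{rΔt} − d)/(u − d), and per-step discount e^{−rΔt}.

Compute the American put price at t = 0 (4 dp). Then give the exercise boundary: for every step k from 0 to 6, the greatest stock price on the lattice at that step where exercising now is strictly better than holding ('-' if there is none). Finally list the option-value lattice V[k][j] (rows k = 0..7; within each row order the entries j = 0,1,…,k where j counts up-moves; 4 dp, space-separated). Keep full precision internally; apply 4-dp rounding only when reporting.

price = 5.1967
boundary = - - - - - 55.7635 63.9982
tree:
5.1967
7.8858 2.1731
11.6707 3.6316 0.5317
16.7477 5.9670 1.0038 0.0000
23.1265 9.5864 1.8951 0.0000 0.0000
30.4365 14.9291 3.5776 0.0000 0.0000 0.0000
37.6117 22.2018 6.7541 0.0000 0.0000 0.0000 0.0000
43.8636 30.4365 12.7510 0.0000 0.0000 0.0000 0.0000 0.0000

params: Δt=0.11286 u=1.14767 d=0.87133 q=0.46971 e^(-rΔt)=0.99887
t_7 payoffs: 43.8636 30.4365 12.7510 0.0000 0.0000 0.0000 0.0000 0.0000
t_6: node(6,0) S=48.5883 payoff=37.6117 vs cont=37.5145 → 37.6117 [stop]  node(6,1) S=63.9982 payoff=22.2018 vs cont=22.1046 → 22.2018 [stop]  node(6,2) S=84.2954 payoff=1.9046 vs cont=6.7541 → 6.7541 [wait]  node(6,3) S=111.0300 payoff=0.0000 vs cont=0.0000 → 0.0000 [wait]  node(6,4) S=146.2435 payoff=0.0000 vs cont=0.0000 → 0.0000 [wait]  node(6,5) S=192.6251 payoff=0.0000 vs cont=0.0000 → 0.0000 [wait]  node(6,6) S=253.7167 payoff=0.0000 vs cont=0.0000 → 0.0000 [wait]  ⇒ S*(6)=63.9982
t_5: node(5,0) S=55.7635 payoff=30.4365 vs cont=30.3393 → 30.4365 [stop]  node(5,1) S=73.4490 payoff=12.7510 vs cont=14.9291 → 14.9291 [wait]  node(5,2) S=96.7436 payoff=0.0000 vs cont=3.5776 → 3.5776 [wait]  node(5,3) S=127.4261 payoff=0.0000 vs cont=0.0000 → 0.0000 [wait]  node(5,4) S=167.8397 payoff=0.0000 vs cont=0.0000 → 0.0000 [wait]  node(5,5) S=221.0706 payoff=0.0000 vs cont=0.0000 → 0.0000 [wait]  ⇒ S*(5)=55.7635
t_4: node(4,0) S=63.9982 payoff=22.2018 vs cont=23.1265 → 23.1265 [wait]  node(4,1) S=84.2954 payoff=1.9046 vs cont=9.5864 → 9.5864 [wait]  node(4,2) S=111.0300 payoff=0.0000 vs cont=1.8951 → 1.8951 [wait]  node(4,3) S=146.2435 payoff=0.0000 vs cont=0.0000 → 0.0000 [wait]  node(4,4) S=192.6251 payoff=0.0000 vs cont=0.0000 → 0.0000 [wait]  ⇒ S*(4)=-
t_3: node(3,0) S=73.4490 payoff=12.7510 vs cont=16.7477 → 16.7477 [wait]  node(3,1) S=96.7436 payoff=0.0000 vs cont=5.9670 → 5.9670 [wait]  node(3,2) S=127.4261 payoff=0.0000 vs cont=1.0038 → 1.0038 [wait]  node(3,3) S=167.8397 payoff=0.0000 vs cont=0.0000 → 0.0000 [wait]  ⇒ S*(3)=-
t_2: node(2,0) S=84.2954 payoff=1.9046 vs cont=11.6707 → 11.6707 [wait]  node(2,1) S=111.0300 payoff=0.0000 vs cont=3.6316 → 3.6316 [wait]  node(2,2) S=146.2435 payoff=0.0000 vs cont=0.5317 → 0.5317 [wait]  ⇒ S*(2)=-
t_1: node(1,0) S=96.7436 payoff=0.0000 vs cont=7.8858 → 7.8858 [wait]  node(1,1) S=127.4261 payoff=0.0000 vs cont=2.1731 → 2.1731 [wait]  ⇒ S*(1)=-
t_0: node(0,0) S=111.0300 payoff=0.0000 vs cont=5.1967 → 5.1967 [wait]  ⇒ S*(0)=-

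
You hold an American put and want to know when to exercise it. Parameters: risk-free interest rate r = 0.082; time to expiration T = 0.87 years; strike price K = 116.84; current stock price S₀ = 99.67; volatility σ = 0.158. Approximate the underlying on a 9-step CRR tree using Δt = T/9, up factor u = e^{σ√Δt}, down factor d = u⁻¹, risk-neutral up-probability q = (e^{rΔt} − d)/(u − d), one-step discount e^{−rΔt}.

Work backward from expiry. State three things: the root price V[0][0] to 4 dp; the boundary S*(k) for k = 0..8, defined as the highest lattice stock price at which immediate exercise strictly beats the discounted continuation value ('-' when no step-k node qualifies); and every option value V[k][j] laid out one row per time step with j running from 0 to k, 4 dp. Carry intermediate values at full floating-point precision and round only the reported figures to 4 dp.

Δt=0.09667, u=1.05035, d=0.95206, q=0.56869, disc=e^(-rΔt)=0.99210
k=9 terminal: V=max(K-S,0) → 52.7847 46.1718 38.8763 30.8275 21.9479 12.1515 1.3438 0.0000 0.0000 0.0000
k=8: j=0 S=67.2805 intr=49.5595 cont=48.6370 V=49.5595[EX]; j=1 S=74.2264 intr=42.6136 cont=41.6911 V=42.6136[EX]; j=2 S=81.8893 intr=34.9507 cont=34.0282 V=34.9507[EX]; j=3 S=90.3433 intr=26.4967 cont=25.5743 V=26.4967[EX]; j=4 S=99.6700 intr=17.1700 cont=16.2475 V=17.1700[EX]; j=5 S=109.9596 intr=6.8804 cont=5.9579 V=6.8804[EX]; j=6 S=121.3115 intr=0.0000 cont=0.5750 V=0.5750[hold]; j=7 S=133.8353 intr=0.0000 cont=0.0000 V=0.0000[hold]; j=8 S=147.6520 intr=0.0000 cont=0.0000 V=0.0000[hold]  S*(8)=109.9596
k=7: j=0 S=70.6682 intr=46.1718 cont=45.2493 V=46.1718[EX]; j=1 S=77.9637 intr=38.8763 cont=37.9538 V=38.8763[EX]; j=2 S=86.0125 intr=30.8275 cont=29.9051 V=30.8275[EX]; j=3 S=94.8921 intr=21.9479 cont=21.0254 V=21.9479[EX]; j=4 S=104.6885 intr=12.1515 cont=11.2290 V=12.1515[EX]; j=5 S=115.4962 intr=1.3438 cont=3.2686 V=3.2686[hold]; j=6 S=127.4196 intr=0.0000 cont=0.2461 V=0.2461[hold]; j=7 S=140.5740 intr=0.0000 cont=0.0000 V=0.0000[hold]  S*(7)=104.6885
k=6: j=0 S=74.2264 intr=42.6136 cont=41.6911 V=42.6136[EX]; j=1 S=81.8893 intr=34.9507 cont=34.0282 V=34.9507[EX]; j=2 S=90.3433 intr=26.4967 cont=25.5743 V=26.4967[EX]; j=3 S=99.6700 intr=17.1700 cont=16.2475 V=17.1700[EX]; j=4 S=109.9596 intr=6.8804 cont=7.0438 V=7.0438[hold]; j=5 S=121.3115 intr=0.0000 cont=1.5375 V=1.5375[hold]; j=6 S=133.8353 intr=0.0000 cont=0.1053 V=0.1053[hold]  S*(6)=99.6700
k=5: j=0 S=77.9637 intr=38.8763 cont=37.9538 V=38.8763[EX]; j=1 S=86.0125 intr=30.8275 cont=29.9051 V=30.8275[EX]; j=2 S=94.8921 intr=21.9479 cont=21.0254 V=21.9479[EX]; j=3 S=104.6885 intr=12.1515 cont=11.3213 V=12.1515[EX]; j=4 S=115.4962 intr=1.3438 cont=3.8815 V=3.8815[hold]; j=5 S=127.4196 intr=0.0000 cont=0.7173 V=0.7173[hold]  S*(5)=104.6885
k=4: j=0 S=81.8893 intr=34.9507 cont=34.0282 V=34.9507[EX]; j=1 S=90.3433 intr=26.4967 cont=25.5743 V=26.4967[EX]; j=2 S=99.6700 intr=17.1700 cont=16.2475 V=17.1700[EX]; j=3 S=109.9596 intr=6.8804 cont=7.3897 V=7.3897[hold]; j=4 S=121.3115 intr=0.0000 cont=2.0656 V=2.0656[hold]  S*(4)=99.6700
k=3: j=0 S=86.0125 intr=30.8275 cont=29.9051 V=30.8275[EX]; j=1 S=94.8921 intr=21.9479 cont=21.0254 V=21.9479[EX]; j=2 S=104.6885 intr=12.1515 cont=11.5164 V=12.1515[EX]; j=3 S=115.4962 intr=1.3438 cont=4.3275 V=4.3275[hold]  S*(3)=104.6885
k=2: j=0 S=90.3433 intr=26.4967 cont=25.5743 V=26.4967[EX]; j=1 S=99.6700 intr=17.1700 cont=16.2475 V=17.1700[EX]; j=2 S=109.9596 intr=6.8804 cont=7.6413 V=7.6413[hold]  S*(2)=99.6700
k=1: j=0 S=94.8921 intr=21.9479 cont=21.0254 V=21.9479[EX]; j=1 S=104.6885 intr=12.1515 cont=11.6583 V=12.1515[EX]  S*(1)=104.6885
k=0: j=0 S=99.6700 intr=17.1700 cont=16.2475 V=17.1700[EX]  S*(0)=99.6700

price = 17.1700
boundary = 99.6700 104.6885 99.6700 104.6885 99.6700 104.6885 99.6700 104.6885 109.9596
tree:
17.1700
21.9479 12.1515
26.4967 17.1700 7.6413
30.8275 21.9479 12.1515 4.3275
34.9507 26.4967 17.1700 7.3897 2.0656
38.8763 30.8275 21.9479 12.1515 3.8815 0.7173
42.6136 34.9507 26.4967 17.1700 7.0438 1.5375 0.1053
46.1718 38.8763 30.8275 21.9479 12.1515 3.2686 0.2461 0.0000
49.5595 42.6136 34.9507 26.4967 17.1700 6.8804 0.5750 0.0000 0.0000
52.7847 46.1718 38.8763 30.8275 21.9479 12.1515 1.3438 0.0000 0.0000 0.0000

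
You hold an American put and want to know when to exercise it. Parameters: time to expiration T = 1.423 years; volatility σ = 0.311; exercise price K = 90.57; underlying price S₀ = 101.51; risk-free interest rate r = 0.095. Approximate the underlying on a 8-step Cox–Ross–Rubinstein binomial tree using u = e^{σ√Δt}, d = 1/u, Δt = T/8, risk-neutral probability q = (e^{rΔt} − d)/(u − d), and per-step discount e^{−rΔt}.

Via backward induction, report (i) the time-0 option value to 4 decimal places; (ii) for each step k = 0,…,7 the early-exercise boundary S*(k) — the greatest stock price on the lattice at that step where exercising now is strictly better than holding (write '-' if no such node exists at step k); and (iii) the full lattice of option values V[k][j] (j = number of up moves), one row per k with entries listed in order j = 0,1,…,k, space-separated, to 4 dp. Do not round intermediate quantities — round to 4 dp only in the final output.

price = 5.8580
boundary = - - - 68.4883 60.0692 68.4883 60.0692 68.4883
tree:
5.8580
9.4013 2.9291
14.6537 5.0825 1.1288
22.0817 8.5895 2.1606 0.2574
30.5008 14.0524 4.0595 0.5595 0.0000
37.8849 22.0817 7.4400 1.2160 0.0000 0.0000
44.3613 30.5008 13.1650 2.6428 0.0000 0.0000 0.0000
50.0416 37.8849 22.0817 5.7436 0.0000 0.0000 0.0000 0.0000
55.0236 44.3613 30.5008 12.4827 0.0000 0.0000 0.0000 0.0000 0.0000

Δt=0.17788  u=1.14016  d=0.87707  q=0.53203  discount=0.98324
step 8 (expiry): payoffs max(K−S,0) = 55.0236 44.3613 30.5008 12.4827 0.0000 0.0000 0.0000 0.0000 0.0000
step 7: (k=7,j=0): S=40.5284, (K−S)⁺=50.0416, hold=48.5240 ⇒ V=50.0416 exercise | (k=7,j=1): S=52.6851, (K−S)⁺=37.8849, hold=36.3673 ⇒ V=37.8849 exercise | (k=7,j=2): S=68.4883, (K−S)⁺=22.0817, hold=20.5641 ⇒ V=22.0817 exercise | (k=7,j=3): S=89.0317, (K−S)⁺=1.5383, hold=5.7436 ⇒ V=5.7436 continue | (k=7,j=4): S=115.7372, (K−S)⁺=0.0000, hold=0.0000 ⇒ V=0.0000 continue | (k=7,j=5): S=150.4532, (K−S)⁺=0.0000, hold=0.0000 ⇒ V=0.0000 continue | (k=7,j=6): S=195.5825, (K−S)⁺=0.0000, hold=0.0000 ⇒ V=0.0000 continue | (k=7,j=7): S=254.2485, (K−S)⁺=0.0000, hold=0.0000 ⇒ V=0.0000 continue  boundary S*=68.4883
step 6: (k=6,j=0): S=46.2087, (K−S)⁺=44.3613, hold=42.8437 ⇒ V=44.3613 exercise | (k=6,j=1): S=60.0692, (K−S)⁺=30.5008, hold=28.9832 ⇒ V=30.5008 exercise | (k=6,j=2): S=78.0873, (K−S)⁺=12.4827, hold=13.1650 ⇒ V=13.1650 continue | (k=6,j=3): S=101.5100, (K−S)⁺=0.0000, hold=2.6428 ⇒ V=2.6428 continue | (k=6,j=4): S=131.9585, (K−S)⁺=0.0000, hold=0.0000 ⇒ V=0.0000 continue | (k=6,j=5): S=171.5401, (K−S)⁺=0.0000, hold=0.0000 ⇒ V=0.0000 continue | (k=6,j=6): S=222.9945, (K−S)⁺=0.0000, hold=0.0000 ⇒ V=0.0000 continue  boundary S*=60.0692
step 5: (k=5,j=0): S=52.6851, (K−S)⁺=37.8849, hold=36.3673 ⇒ V=37.8849 exercise | (k=5,j=1): S=68.4883, (K−S)⁺=22.0817, hold=20.9210 ⇒ V=22.0817 exercise | (k=5,j=2): S=89.0317, (K−S)⁺=1.5383, hold=7.4400 ⇒ V=7.4400 continue | (k=5,j=3): S=115.7372, (K−S)⁺=0.0000, hold=1.2160 ⇒ V=1.2160 continue | (k=5,j=4): S=150.4532, (K−S)⁺=0.0000, hold=0.0000 ⇒ V=0.0000 continue | (k=5,j=5): S=195.5825, (K−S)⁺=0.0000, hold=0.0000 ⇒ V=0.0000 continue  boundary S*=68.4883
step 4: (k=4,j=0): S=60.0692, (K−S)⁺=30.5008, hold=28.9832 ⇒ V=30.5008 exercise | (k=4,j=1): S=78.0873, (K−S)⁺=12.4827, hold=14.0524 ⇒ V=14.0524 continue | (k=4,j=2): S=101.5100, (K−S)⁺=0.0000, hold=4.0595 ⇒ V=4.0595 continue | (k=4,j=3): S=131.9585, (K−S)⁺=0.0000, hold=0.5595 ⇒ V=0.5595 continue | (k=4,j=4): S=171.5401, (K−S)⁺=0.0000, hold=0.0000 ⇒ V=0.0000 continue  boundary S*=60.0692
step 3: (k=3,j=0): S=68.4883, (K−S)⁺=22.0817, hold=21.3853 ⇒ V=22.0817 exercise | (k=3,j=1): S=89.0317, (K−S)⁺=1.5383, hold=8.5895 ⇒ V=8.5895 continue | (k=3,j=2): S=115.7372, (K−S)⁺=0.0000, hold=2.1606 ⇒ V=2.1606 continue | (k=3,j=3): S=150.4532, (K−S)⁺=0.0000, hold=0.2574 ⇒ V=0.2574 continue  boundary S*=68.4883
step 2: (k=2,j=0): S=78.0873, (K−S)⁺=12.4827, hold=14.6537 ⇒ V=14.6537 continue | (k=2,j=1): S=101.5100, (K−S)⁺=0.0000, hold=5.0825 ⇒ V=5.0825 continue | (k=2,j=2): S=131.9585, (K−S)⁺=0.0000, hold=1.1288 ⇒ V=1.1288 continue  boundary S*=-
step 1: (k=1,j=0): S=89.0317, (K−S)⁺=1.5383, hold=9.4013 ⇒ V=9.4013 continue | (k=1,j=1): S=115.7372, (K−S)⁺=0.0000, hold=2.9291 ⇒ V=2.9291 continue  boundary S*=-
step 0: (k=0,j=0): S=101.5100, (K−S)⁺=0.0000, hold=5.8580 ⇒ V=5.8580 continue  boundary S*=-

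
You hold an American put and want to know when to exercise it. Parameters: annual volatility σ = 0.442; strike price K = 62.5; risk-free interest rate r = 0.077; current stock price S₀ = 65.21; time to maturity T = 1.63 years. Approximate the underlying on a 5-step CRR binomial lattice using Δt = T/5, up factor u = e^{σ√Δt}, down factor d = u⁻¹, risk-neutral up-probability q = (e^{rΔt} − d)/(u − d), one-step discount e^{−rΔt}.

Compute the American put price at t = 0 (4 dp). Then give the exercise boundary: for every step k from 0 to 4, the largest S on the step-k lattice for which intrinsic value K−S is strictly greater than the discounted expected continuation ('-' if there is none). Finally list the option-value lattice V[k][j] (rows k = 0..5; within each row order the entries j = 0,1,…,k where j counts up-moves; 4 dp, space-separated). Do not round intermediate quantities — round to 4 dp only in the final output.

price = 10.2103
boundary = - - 39.3651 30.5851 39.3651
tree:
10.2103
15.6581 5.0062
23.1349 8.6017 1.4812
31.9149 14.3842 2.9611 0.0000
38.7366 23.1349 5.9197 0.0000 0.0000
44.0368 31.9149 11.8344 0.0000 0.0000 0.0000

Δt=0.32600, u=1.28707, d=0.77696, q=0.48707, disc=e^(-rΔt)=0.97521
k=5 terminal: V=max(K-S,0) → 44.0368 31.9149 11.8344 0.0000 0.0000 0.0000
k=4: j=0 S=23.7634 intr=38.7366 cont=37.1872 V=38.7366[EX]; j=1 S=39.3651 intr=23.1349 cont=21.5855 V=23.1349[EX]; j=2 S=65.2100 intr=0.0000 cont=5.9197 V=5.9197[hold]; j=3 S=108.0231 intr=0.0000 cont=0.0000 V=0.0000[hold]; j=4 S=178.9448 intr=0.0000 cont=0.0000 V=0.0000[hold]  S*(4)=39.3651
k=3: j=0 S=30.5851 intr=31.9149 cont=30.3655 V=31.9149[EX]; j=1 S=50.6656 intr=11.8344 cont=14.3842 V=14.3842[hold]; j=2 S=83.9297 intr=0.0000 cont=2.9611 V=2.9611[hold]; j=3 S=139.0330 intr=0.0000 cont=0.0000 V=0.0000[hold]  S*(3)=30.5851
k=2: j=0 S=39.3651 intr=23.1349 cont=22.7966 V=23.1349[EX]; j=1 S=65.2100 intr=0.0000 cont=8.6017 V=8.6017[hold]; j=2 S=108.0231 intr=0.0000 cont=1.4812 V=1.4812[hold]  S*(2)=39.3651
k=1: j=0 S=50.6656 intr=11.8344 cont=15.6581 V=15.6581[hold]; j=1 S=83.9297 intr=0.0000 cont=5.0062 V=5.0062[hold]  S*(1)=-
k=0: j=0 S=65.2100 intr=0.0000 cont=10.2103 V=10.2103[hold]  S*(0)=-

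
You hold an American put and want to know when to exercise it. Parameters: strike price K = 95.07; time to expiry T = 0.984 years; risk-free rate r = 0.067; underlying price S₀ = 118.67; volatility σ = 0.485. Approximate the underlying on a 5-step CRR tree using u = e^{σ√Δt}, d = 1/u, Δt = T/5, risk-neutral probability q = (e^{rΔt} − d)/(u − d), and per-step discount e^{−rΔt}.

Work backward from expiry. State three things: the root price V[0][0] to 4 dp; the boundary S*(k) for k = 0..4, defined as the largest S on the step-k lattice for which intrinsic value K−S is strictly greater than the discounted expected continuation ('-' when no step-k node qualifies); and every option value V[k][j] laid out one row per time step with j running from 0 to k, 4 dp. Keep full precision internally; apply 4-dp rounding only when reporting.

Δt=0.19680, u=1.24006, d=0.80642, q=0.47703, disc=e^(-rΔt)=0.98690
k=5 terminal: V=max(K-S,0) → 54.5999 32.8375 0.0000 0.0000 0.0000 0.0000
k=4: j=0 S=50.1852 intr=44.8848 cont=43.6394 V=44.8848[EX]; j=1 S=77.1718 intr=17.8982 cont=16.9482 V=17.8982[EX]; j=2 S=118.6700 intr=0.0000 cont=0.0000 V=0.0000[hold]; j=3 S=182.4834 intr=0.0000 cont=0.0000 V=0.0000[hold]; j=4 S=280.6118 intr=0.0000 cont=0.0000 V=0.0000[hold]  S*(4)=77.1718
k=3: j=0 S=62.2325 intr=32.8375 cont=31.5922 V=32.8375[EX]; j=1 S=95.6973 intr=0.0000 cont=9.2377 V=9.2377[hold]; j=2 S=147.1574 intr=0.0000 cont=0.0000 V=0.0000[hold]; j=3 S=226.2896 intr=0.0000 cont=0.0000 V=0.0000[hold]  S*(3)=62.2325
k=2: j=0 S=77.1718 intr=17.8982 cont=21.2971 V=21.2971[hold]; j=1 S=118.6700 intr=0.0000 cont=4.7678 V=4.7678[hold]; j=2 S=182.4834 intr=0.0000 cont=0.0000 V=0.0000[hold]  S*(2)=-
k=1: j=0 S=95.6973 intr=0.0000 cont=13.2365 V=13.2365[hold]; j=1 S=147.1574 intr=0.0000 cont=2.4608 V=2.4608[hold]  S*(1)=-
k=0: j=0 S=118.6700 intr=0.0000 cont=7.9902 V=7.9902[hold]  S*(0)=-

price = 7.9902
boundary = - - - 62.2325 77.1718
tree:
7.9902
13.2365 2.4608
21.2971 4.7678 0.0000
32.8375 9.2377 0.0000 0.0000
44.8848 17.8982 0.0000 0.0000 0.0000
54.5999 32.8375 0.0000 0.0000 0.0000 0.0000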